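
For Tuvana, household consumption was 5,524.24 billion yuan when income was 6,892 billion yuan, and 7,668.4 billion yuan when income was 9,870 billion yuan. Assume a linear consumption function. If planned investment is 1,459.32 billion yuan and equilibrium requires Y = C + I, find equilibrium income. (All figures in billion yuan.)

Y = 7219

MPC = (7668.4 − 5524.24)/(9870 − 6892) = 2144.16/2978 = 0.72
a = 5524.24 − 0.72(6892) = 562
Equilibrium: Y = 562 + 0.72Y + 1459.32
0.28Y = 2021.32, so Y = 2021.32/0.28 = 7219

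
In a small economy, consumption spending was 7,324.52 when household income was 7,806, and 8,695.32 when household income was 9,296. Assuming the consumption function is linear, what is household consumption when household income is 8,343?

MPC = (8695.32 − 7324.52)/(9296 − 7806) = 1370.8/1490 = 0.92
a = 7324.52 − 0.92(7806) = 7324.52 − 7181.52 = 143
C = 143 + 0.92(8343) = 143 + 7675.56 = 7818.56

C = 7818.56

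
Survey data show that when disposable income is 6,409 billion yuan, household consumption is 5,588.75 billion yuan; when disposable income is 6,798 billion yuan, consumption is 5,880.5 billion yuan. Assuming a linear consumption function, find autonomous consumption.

a = 782

MPC = ΔC/ΔY = (5880.5 − 5588.75)/(6798 − 6409) = 291.75/389 = 0.75
a = C − MPC·Y = 5588.75 − 0.75(6409) = 5588.75 − 4806.75 = 782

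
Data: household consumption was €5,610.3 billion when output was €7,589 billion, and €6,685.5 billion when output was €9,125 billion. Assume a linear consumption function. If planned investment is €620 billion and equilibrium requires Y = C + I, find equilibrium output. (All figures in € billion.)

Y = 3060

MPC = (6685.5 − 5610.3)/(9125 − 7589) = 1075.2/1536 = 0.7
a = 5610.3 − 0.7(7589) = 298
Equilibrium: Y = 298 + 0.7Y + 620
0.3Y = 918, so Y = 918/0.3 = 3060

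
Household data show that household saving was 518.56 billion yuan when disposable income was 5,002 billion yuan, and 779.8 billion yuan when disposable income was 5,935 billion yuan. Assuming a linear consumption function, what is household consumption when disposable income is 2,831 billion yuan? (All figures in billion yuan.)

MPS = ΔS/ΔY = (779.8 − 518.56)/(5935 − 5002) = 261.24/933 = 0.28
MPC = 1 − MPS = 0.72
Autonomous saving = 518.56 − 0.28(5002) = -882, so a = 882
C = 882 + 0.72(2831) = 882 + 2038.32 = 2920.32

C = 2920.32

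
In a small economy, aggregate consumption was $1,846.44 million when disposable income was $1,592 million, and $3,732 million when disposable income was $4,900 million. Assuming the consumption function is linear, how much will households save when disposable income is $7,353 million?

S = 2222.79

MPC = (3732 − 1846.44)/(4900 − 1592) = 1885.56/3308 = 0.57
a = 1846.44 − 0.57(1592) = 1846.44 − 907.44 = 939
C = 939 + 0.57(7353) = 5130.21
S = 7353 − 5130.21 = 2222.79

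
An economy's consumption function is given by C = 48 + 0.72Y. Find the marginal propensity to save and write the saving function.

MPS = 0.28; S = -48 + 0.28Y

MPS = 1 − MPC = 1 − 0.72 = 0.28
S = Y − C = -48 + 0.28Y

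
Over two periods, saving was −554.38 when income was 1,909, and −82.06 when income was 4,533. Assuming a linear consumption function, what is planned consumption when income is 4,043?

MPS = ΔS/ΔY = (-82.06 − (-554.38))/(4533 − 1909) = 472.32/2624 = 0.18
MPC = 1 − MPS = 0.82
Autonomous saving = -554.38 − 0.18(1909) = -898, so a = 898
C = 898 + 0.82(4043) = 898 + 3315.26 = 4213.26

C = 4213.26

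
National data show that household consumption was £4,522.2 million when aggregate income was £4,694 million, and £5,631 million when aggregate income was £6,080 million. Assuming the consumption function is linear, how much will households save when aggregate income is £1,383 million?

S = -490.4

MPC = (5631 − 4522.2)/(6080 − 4694) = 1108.8/1386 = 0.8
a = 4522.2 − 0.8(4694) = 4522.2 − 3755.2 = 767
C = 767 + 0.8(1383) = 1873.4
S = 1383 − 1873.4 = -490.4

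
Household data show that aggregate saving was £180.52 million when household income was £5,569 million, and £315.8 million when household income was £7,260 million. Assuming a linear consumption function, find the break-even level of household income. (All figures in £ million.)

Y = 3312.5

MPS = ΔS/ΔY = (315.8 − 180.52)/(7260 − 5569) = 135.28/1691 = 0.08
MPC = 1 − MPS = 0.92
From S(5569) = 180.52: −a + 0.08(5569) = 180.52, so a = 445.52 − 180.52 = 265
Break-even (S = 0): Y = a/MPS = 265/0.08 = 3312.5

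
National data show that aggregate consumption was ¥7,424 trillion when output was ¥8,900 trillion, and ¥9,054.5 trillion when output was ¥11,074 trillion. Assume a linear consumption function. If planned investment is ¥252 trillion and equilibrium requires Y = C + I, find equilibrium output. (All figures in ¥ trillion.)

MPC = (9054.5 − 7424)/(11074 − 8900) = 1630.5/2174 = 0.75
a = 7424 − 0.75(8900) = 749
Equilibrium: Y = 749 + 0.75Y + 252
0.25Y = 1001, so Y = 1001/0.25 = 4004

Y = 4004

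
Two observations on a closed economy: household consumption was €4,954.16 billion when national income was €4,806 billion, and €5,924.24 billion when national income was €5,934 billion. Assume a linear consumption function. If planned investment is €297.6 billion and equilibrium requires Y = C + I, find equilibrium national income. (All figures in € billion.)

Y = 7990

MPC = (5924.24 − 4954.16)/(5934 − 4806) = 970.08/1128 = 0.86
a = 4954.16 − 0.86(4806) = 821
Equilibrium: Y = 821 + 0.86Y + 297.6
0.14Y = 1118.6, so Y = 1118.6/0.14 = 7990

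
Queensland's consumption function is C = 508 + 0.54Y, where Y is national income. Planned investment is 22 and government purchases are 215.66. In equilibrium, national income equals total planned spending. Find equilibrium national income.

Y = C + I + G = 508 + 0.54Y + 22 + 215.66
Y − 0.54Y = 745.66
0.46Y = 745.66, so Y = 745.66/0.46 = 1621

Y = 1621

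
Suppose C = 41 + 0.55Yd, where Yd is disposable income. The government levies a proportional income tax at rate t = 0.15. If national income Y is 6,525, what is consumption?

C = 3091.4375

Yd = (1 − 0.15)(6525) = 0.85(6525) = 5546.25
C = 41 + 0.55(5546.25) = 41 + 3050.4375 = 3091.4375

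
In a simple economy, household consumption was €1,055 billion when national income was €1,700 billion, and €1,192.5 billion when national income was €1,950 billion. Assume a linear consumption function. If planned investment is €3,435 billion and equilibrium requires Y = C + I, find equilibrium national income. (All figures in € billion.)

Y = 7900

MPC = (1192.5 − 1055)/(1950 − 1700) = 137.5/250 = 0.55
a = 1055 − 0.55(1700) = 120
Equilibrium: Y = 120 + 0.55Y + 3435
0.45Y = 3555, so Y = 3555/0.45 = 7900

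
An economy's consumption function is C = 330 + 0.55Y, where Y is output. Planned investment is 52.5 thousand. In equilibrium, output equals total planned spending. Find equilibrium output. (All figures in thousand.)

Y = C + I = 330 + 0.55Y + 52.5
Y − 0.55Y = 382.5
0.45Y = 382.5, so Y = 382.5/0.45 = 850

Y = 850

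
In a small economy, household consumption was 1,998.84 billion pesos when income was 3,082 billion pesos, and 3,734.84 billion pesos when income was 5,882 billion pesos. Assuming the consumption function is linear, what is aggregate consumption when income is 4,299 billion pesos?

C = 2753.38

MPC = (3734.84 − 1998.84)/(5882 − 3082) = 1736/2800 = 0.62
a = 1998.84 − 0.62(3082) = 1998.84 − 1910.84 = 88
C = 88 + 0.62(4299) = 88 + 2665.38 = 2753.38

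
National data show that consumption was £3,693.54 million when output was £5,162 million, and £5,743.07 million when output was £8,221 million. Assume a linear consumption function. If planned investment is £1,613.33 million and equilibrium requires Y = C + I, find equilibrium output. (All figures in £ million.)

Y = 5601

MPC = (5743.07 − 3693.54)/(8221 − 5162) = 2049.53/3059 = 0.67
a = 3693.54 − 0.67(5162) = 235
Equilibrium: Y = 235 + 0.67Y + 1613.33
0.33Y = 1848.33, so Y = 1848.33/0.33 = 5601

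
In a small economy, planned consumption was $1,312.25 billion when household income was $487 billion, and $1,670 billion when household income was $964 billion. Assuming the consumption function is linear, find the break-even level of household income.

MPC = (1670 − 1312.25)/(964 − 487) = 357.75/477 = 0.75
a = 1312.25 − 0.75(487) = 1312.25 − 365.25 = 947
Break-even: Y = a/(1−MPC) = 947/0.25 = 3788

Y = 3788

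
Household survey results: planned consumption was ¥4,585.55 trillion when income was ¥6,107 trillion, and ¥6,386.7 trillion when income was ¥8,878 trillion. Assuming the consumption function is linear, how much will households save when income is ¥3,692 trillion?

S = 676.2

MPC = (6386.7 − 4585.55)/(8878 − 6107) = 1801.15/2771 = 0.65
a = 4585.55 − 0.65(6107) = 4585.55 − 3969.55 = 616
C = 616 + 0.65(3692) = 3015.8
S = 3692 − 3015.8 = 676.2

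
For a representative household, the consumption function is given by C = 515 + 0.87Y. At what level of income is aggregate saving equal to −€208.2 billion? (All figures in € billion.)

S = Y − C = -515 + 0.13Y
-515 + 0.13Y = -208.2, so 0.13Y = 306.8 and Y = 2360

Y = 2360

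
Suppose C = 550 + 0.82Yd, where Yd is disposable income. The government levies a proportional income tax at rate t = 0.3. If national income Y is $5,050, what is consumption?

Yd = (1 − 0.3)(5050) = 0.7(5050) = 3535
C = 550 + 0.82(3535) = 550 + 2898.7 = 3448.7

C = 3448.7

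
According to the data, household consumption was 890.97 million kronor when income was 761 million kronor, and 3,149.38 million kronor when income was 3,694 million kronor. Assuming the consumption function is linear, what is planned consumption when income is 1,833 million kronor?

MPC = (3149.38 − 890.97)/(3694 − 761) = 2258.41/2933 = 0.77
a = 890.97 − 0.77(761) = 890.97 − 585.97 = 305
C = 305 + 0.77(1833) = 305 + 1411.41 = 1716.41

C = 1716.41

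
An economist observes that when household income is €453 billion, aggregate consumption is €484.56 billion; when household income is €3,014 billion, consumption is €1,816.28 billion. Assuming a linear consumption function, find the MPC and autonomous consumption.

MPC = 0.52; a = 249

MPC = ΔC/ΔY = (1816.28 − 484.56)/(3014 − 453) = 1331.72/2561 = 0.52
a = C − MPC·Y = 484.56 − 0.52(453) = 484.56 − 235.56 = 249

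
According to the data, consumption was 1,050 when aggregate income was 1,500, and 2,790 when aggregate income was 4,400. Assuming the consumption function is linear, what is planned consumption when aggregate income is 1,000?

MPC = (2790 − 1050)/(4400 − 1500) = 1740/2900 = 0.6
a = 1050 − 0.6(1500) = 1050 − 900 = 150
C = 150 + 0.6(1000) = 150 + 600 = 750

C = 750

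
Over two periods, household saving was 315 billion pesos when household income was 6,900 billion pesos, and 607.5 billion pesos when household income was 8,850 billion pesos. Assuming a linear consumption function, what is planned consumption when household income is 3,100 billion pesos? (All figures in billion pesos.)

MPS = ΔS/ΔY = (607.5 − 315)/(8850 − 6900) = 292.5/1950 = 0.15
MPC = 1 − MPS = 0.85
Autonomous saving = 315 − 0.15(6900) = -720, so a = 720
C = 720 + 0.85(3100) = 720 + 2635 = 3355

C = 3355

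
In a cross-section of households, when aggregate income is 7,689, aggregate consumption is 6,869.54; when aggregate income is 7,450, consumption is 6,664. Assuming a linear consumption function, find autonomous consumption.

a = 257

MPC = ΔC/ΔY = (6869.54 − 6664)/(7689 − 7450) = 205.54/239 = 0.86
a = C − MPC·Y = 6664 − 0.86(7450) = 6664 − 6407 = 257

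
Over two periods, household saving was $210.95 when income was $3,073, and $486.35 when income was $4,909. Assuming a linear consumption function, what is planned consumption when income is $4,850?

MPS = ΔS/ΔY = (486.35 − 210.95)/(4909 − 3073) = 275.4/1836 = 0.15
MPC = 1 − MPS = 0.85
Autonomous saving = 210.95 − 0.15(3073) = -250, so a = 250
C = 250 + 0.85(4850) = 250 + 4122.5 = 4372.5

C = 4372.5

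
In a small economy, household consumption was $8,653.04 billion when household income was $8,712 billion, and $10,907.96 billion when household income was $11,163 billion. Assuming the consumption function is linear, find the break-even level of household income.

Y = 7975

MPC = (10907.96 − 8653.04)/(11163 − 8712) = 2254.92/2451 = 0.92
a = 8653.04 − 0.92(8712) = 8653.04 − 8015.04 = 638
Break-even: Y = a/(1−MPC) = 638/0.08 = 7975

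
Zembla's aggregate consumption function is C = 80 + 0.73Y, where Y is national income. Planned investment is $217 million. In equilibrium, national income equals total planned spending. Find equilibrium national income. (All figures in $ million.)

Y = 1100

Y = C + I = 80 + 0.73Y + 217
Y − 0.73Y = 297
0.27Y = 297, so Y = 297/0.27 = 1100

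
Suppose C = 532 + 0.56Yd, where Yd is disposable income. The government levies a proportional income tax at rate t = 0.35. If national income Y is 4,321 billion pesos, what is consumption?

Yd = (1 − 0.35)(4321) = 0.65(4321) = 2808.65
C = 532 + 0.56(2808.65) = 532 + 1572.844 = 2104.844

C = 2104.844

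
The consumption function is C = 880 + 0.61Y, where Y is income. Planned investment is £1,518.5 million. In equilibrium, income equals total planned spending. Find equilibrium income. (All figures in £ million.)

Y = C + I = 880 + 0.61Y + 1518.5
Y − 0.61Y = 2398.5
0.39Y = 2398.5, so Y = 2398.5/0.39 = 6150

Y = 6150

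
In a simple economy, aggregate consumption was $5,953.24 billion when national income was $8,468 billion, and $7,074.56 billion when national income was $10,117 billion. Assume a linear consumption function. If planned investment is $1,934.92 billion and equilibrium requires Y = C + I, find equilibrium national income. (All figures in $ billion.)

Y = 6656

MPC = (7074.56 − 5953.24)/(10117 − 8468) = 1121.32/1649 = 0.68
a = 5953.24 − 0.68(8468) = 195
Equilibrium: Y = 195 + 0.68Y + 1934.92
0.32Y = 2129.92, so Y = 2129.92/0.32 = 6656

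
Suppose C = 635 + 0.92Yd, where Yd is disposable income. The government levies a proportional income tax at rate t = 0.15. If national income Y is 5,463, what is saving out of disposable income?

S = -263.516

Yd = (1 − 0.15)(5463) = 0.85(5463) = 4643.55
C = 635 + 0.92(4643.55) = 635 + 4272.066 = 4907.066
S = Yd − C = 4643.55 − 4907.066 = -263.516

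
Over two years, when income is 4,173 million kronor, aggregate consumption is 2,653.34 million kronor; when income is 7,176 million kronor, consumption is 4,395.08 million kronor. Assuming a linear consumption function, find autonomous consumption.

a = 233

MPC = ΔC/ΔY = (4395.08 − 2653.34)/(7176 − 4173) = 1741.74/3003 = 0.58
a = C − MPC·Y = 2653.34 − 0.58(4173) = 2653.34 − 2420.34 = 233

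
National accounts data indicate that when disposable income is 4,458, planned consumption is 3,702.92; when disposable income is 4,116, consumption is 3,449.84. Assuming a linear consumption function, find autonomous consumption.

a = 404

MPC = ΔC/ΔY = (3702.92 − 3449.84)/(4458 − 4116) = 253.08/342 = 0.74
a = C − MPC·Y = 3449.84 − 0.74(4116) = 3449.84 − 3045.84 = 404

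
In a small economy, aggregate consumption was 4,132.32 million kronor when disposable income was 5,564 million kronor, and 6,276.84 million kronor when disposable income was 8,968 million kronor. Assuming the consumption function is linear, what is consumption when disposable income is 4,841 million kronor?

C = 3676.83

MPC = (6276.84 − 4132.32)/(8968 − 5564) = 2144.52/3404 = 0.63
a = 4132.32 − 0.63(5564) = 4132.32 − 3505.32 = 627
C = 627 + 0.63(4841) = 627 + 3049.83 = 3676.83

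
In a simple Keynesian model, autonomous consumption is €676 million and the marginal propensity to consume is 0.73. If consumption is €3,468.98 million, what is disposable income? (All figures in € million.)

676 + 0.73Y = 3468.98
0.73Y = 2792.98, so Y = 2792.98/0.73 = 3826

Y = 3826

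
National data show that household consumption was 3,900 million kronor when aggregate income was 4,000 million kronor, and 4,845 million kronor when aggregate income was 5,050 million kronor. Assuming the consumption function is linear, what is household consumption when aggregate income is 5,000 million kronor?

C = 4800

MPC = (4845 − 3900)/(5050 − 4000) = 945/1050 = 0.9
a = 3900 − 0.9(4000) = 3900 − 3600 = 300
C = 300 + 0.9(5000) = 300 + 4500 = 4800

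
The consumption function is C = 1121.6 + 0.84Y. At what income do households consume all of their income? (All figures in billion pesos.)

At break-even, C = Y: 1121.6 + 0.84Y = Y
0.16Y = 1121.6, so Y = 1121.6/0.16 = 7010

Y = 7010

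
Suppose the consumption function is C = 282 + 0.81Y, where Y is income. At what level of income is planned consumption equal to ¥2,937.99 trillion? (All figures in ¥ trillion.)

Y = 3279

282 + 0.81Y = 2937.99
0.81Y = 2655.99, so Y = 2655.99/0.81 = 3279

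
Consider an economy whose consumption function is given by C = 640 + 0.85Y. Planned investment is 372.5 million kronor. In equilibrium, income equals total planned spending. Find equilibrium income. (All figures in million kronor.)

Y = 6750

Y = C + I = 640 + 0.85Y + 372.5
Y − 0.85Y = 1012.5
0.15Y = 1012.5, so Y = 1012.5/0.15 = 6750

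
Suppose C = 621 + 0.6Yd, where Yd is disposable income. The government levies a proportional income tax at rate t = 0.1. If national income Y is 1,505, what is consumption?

C = 1433.7

Yd = (1 − 0.1)(1505) = 0.9(1505) = 1354.5
C = 621 + 0.6(1354.5) = 621 + 812.7 = 1433.7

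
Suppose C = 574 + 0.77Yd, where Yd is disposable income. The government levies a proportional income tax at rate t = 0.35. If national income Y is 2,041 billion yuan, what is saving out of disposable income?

S = -268.8705

Yd = (1 − 0.35)(2041) = 0.65(2041) = 1326.65
C = 574 + 0.77(1326.65) = 574 + 1021.5205 = 1595.5205
S = Yd − C = 1326.65 − 1595.5205 = -268.8705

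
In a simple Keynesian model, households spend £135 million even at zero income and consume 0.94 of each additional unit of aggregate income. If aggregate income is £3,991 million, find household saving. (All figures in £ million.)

S = 104.46

C = 135 + 0.94(3991) = 135 + 3751.54 = 3886.54
S = Y − C = 3991 − 3886.54 = 104.46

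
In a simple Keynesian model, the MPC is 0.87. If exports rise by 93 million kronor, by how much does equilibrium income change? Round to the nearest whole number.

The multiplier is 1/(1 − MPC) = 1/0.13.
ΔY = 93/0.13 = 715.38 ≈ 715

ΔY ≈ 715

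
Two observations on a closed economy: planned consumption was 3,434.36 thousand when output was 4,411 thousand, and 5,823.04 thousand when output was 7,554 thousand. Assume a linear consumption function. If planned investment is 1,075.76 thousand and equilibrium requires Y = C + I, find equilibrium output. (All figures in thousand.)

Y = 4824

MPC = (5823.04 − 3434.36)/(7554 − 4411) = 2388.68/3143 = 0.76
a = 3434.36 − 0.76(4411) = 82
Equilibrium: Y = 82 + 0.76Y + 1075.76
0.24Y = 1157.76, so Y = 1157.76/0.24 = 4824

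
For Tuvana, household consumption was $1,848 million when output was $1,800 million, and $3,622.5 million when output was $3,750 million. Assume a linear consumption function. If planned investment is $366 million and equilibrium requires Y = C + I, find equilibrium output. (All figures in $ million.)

MPC = (3622.5 − 1848)/(3750 − 1800) = 1774.5/1950 = 0.91
a = 1848 − 0.91(1800) = 210
Equilibrium: Y = 210 + 0.91Y + 366
0.09Y = 576, so Y = 576/0.09 = 6400

Y = 6400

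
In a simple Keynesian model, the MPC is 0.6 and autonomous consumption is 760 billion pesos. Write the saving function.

S = Y − C = Y − (760 + 0.6Y) = -760 + (1 − 0.6)Y

S = -760 + 0.4Y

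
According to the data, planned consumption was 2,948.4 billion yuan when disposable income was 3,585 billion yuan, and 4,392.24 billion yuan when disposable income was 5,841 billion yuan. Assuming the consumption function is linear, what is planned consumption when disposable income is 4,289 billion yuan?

C = 3398.96

MPC = (4392.24 − 2948.4)/(5841 − 3585) = 1443.84/2256 = 0.64
a = 2948.4 − 0.64(3585) = 2948.4 − 2294.4 = 654
C = 654 + 0.64(4289) = 654 + 2744.96 = 3398.96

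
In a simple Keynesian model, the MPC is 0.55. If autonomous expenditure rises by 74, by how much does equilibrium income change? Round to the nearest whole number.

The multiplier is 1/(1 − MPC) = 1/0.45.
ΔY = 74/0.45 = 164.44 ≈ 164

ΔY ≈ 164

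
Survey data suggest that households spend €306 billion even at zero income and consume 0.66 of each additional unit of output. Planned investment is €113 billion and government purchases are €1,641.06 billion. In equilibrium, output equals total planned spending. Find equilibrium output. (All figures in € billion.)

Y = C + I + G = 306 + 0.66Y + 113 + 1641.06
Y − 0.66Y = 2060.06
0.34Y = 2060.06, so Y = 2060.06/0.34 = 6059

Y = 6059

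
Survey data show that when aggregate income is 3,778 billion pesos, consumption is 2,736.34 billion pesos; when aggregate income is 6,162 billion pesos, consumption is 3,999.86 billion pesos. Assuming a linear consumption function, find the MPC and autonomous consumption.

MPC = ΔC/ΔY = (3999.86 − 2736.34)/(6162 − 3778) = 1263.52/2384 = 0.53
a = C − MPC·Y = 2736.34 − 0.53(3778) = 2736.34 − 2002.34 = 734

MPC = 0.53; a = 734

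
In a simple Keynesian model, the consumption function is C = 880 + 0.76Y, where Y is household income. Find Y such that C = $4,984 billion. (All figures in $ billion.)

Y = 5400

880 + 0.76Y = 4984
0.76Y = 4104, so Y = 4104/0.76 = 5400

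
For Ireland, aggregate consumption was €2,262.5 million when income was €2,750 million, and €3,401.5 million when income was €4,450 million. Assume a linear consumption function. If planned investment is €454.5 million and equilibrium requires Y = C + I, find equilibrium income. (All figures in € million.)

Y = 2650

MPC = (3401.5 − 2262.5)/(4450 − 2750) = 1139/1700 = 0.67
a = 2262.5 − 0.67(2750) = 420
Equilibrium: Y = 420 + 0.67Y + 454.5
0.33Y = 874.5, so Y = 874.5/0.33 = 2650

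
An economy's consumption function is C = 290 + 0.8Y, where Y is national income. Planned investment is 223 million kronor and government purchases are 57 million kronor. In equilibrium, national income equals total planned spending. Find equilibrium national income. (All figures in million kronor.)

Y = C + I + G = 290 + 0.8Y + 223 + 57
Y − 0.8Y = 570
0.2Y = 570, so Y = 570/0.2 = 2850

Y = 2850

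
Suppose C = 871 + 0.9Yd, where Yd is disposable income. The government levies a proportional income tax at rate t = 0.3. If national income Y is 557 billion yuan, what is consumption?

C = 1221.91

Yd = (1 − 0.3)(557) = 0.7(557) = 389.9
C = 871 + 0.9(389.9) = 871 + 350.91 = 1221.91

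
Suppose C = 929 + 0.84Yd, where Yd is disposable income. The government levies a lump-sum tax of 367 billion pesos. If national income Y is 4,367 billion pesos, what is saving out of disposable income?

Yd = Y − T = 4367 − 367 = 4000
C = 929 + 0.84(4000) = 929 + 3360 = 4289
S = Yd − C = 4000 − 4289 = -289

S = -289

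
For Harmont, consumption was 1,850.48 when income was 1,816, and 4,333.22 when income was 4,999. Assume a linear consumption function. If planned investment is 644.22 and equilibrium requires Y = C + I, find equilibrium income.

MPC = (4333.22 − 1850.48)/(4999 − 1816) = 2482.74/3183 = 0.78
a = 1850.48 − 0.78(1816) = 434
Equilibrium: Y = 434 + 0.78Y + 644.22
0.22Y = 1078.22, so Y = 1078.22/0.22 = 4901

Y = 4901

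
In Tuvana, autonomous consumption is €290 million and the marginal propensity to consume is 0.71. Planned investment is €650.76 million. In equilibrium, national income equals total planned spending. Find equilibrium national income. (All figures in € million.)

Y = 3244

Y = C + I = 290 + 0.71Y + 650.76
Y − 0.71Y = 940.76
0.29Y = 940.76, so Y = 940.76/0.29 = 3244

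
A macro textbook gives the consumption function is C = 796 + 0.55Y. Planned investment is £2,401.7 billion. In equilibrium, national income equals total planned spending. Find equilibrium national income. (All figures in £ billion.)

Y = 7106

Y = C + I = 796 + 0.55Y + 2401.7
Y − 0.55Y = 3197.7
0.45Y = 3197.7, so Y = 3197.7/0.45 = 7106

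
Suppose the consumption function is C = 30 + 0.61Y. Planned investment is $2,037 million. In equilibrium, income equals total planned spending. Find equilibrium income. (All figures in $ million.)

Y = 5300

Y = C + I = 30 + 0.61Y + 2037
Y − 0.61Y = 2067
0.39Y = 2067, so Y = 2067/0.39 = 5300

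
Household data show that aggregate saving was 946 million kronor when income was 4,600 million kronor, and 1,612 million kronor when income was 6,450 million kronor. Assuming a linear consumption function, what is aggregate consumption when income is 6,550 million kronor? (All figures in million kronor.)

MPS = ΔS/ΔY = (1612 − 946)/(6450 − 4600) = 666/1850 = 0.36
MPC = 1 − MPS = 0.64
Autonomous saving = 946 − 0.36(4600) = -710, so a = 710
C = 710 + 0.64(6550) = 710 + 4192 = 4902

C = 4902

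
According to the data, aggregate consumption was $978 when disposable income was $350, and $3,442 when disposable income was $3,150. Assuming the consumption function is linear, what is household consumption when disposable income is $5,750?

C = 5730

MPC = (3442 − 978)/(3150 − 350) = 2464/2800 = 0.88
a = 978 − 0.88(350) = 978 − 308 = 670
C = 670 + 0.88(5750) = 670 + 5060 = 5730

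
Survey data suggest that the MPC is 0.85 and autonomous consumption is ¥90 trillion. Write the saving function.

S = Y − C = Y − (90 + 0.85Y) = -90 + (1 − 0.85)Y

S = -90 + 0.15Y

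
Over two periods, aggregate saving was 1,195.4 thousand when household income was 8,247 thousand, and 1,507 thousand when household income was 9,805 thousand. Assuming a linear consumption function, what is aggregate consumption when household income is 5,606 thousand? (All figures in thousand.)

C = 4938.8

MPS = ΔS/ΔY = (1507 − 1195.4)/(9805 − 8247) = 311.6/1558 = 0.2
MPC = 1 − MPS = 0.8
Autonomous saving = 1195.4 − 0.2(8247) = -454, so a = 454
C = 454 + 0.8(5606) = 454 + 4484.8 = 4938.8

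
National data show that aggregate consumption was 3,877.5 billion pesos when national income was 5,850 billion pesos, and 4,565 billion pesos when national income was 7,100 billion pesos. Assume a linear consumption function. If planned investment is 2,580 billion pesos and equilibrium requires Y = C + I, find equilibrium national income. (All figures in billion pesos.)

Y = 7200

MPC = (4565 − 3877.5)/(7100 − 5850) = 687.5/1250 = 0.55
a = 3877.5 − 0.55(5850) = 660
Equilibrium: Y = 660 + 0.55Y + 2580
0.45Y = 3240, so Y = 3240/0.45 = 7200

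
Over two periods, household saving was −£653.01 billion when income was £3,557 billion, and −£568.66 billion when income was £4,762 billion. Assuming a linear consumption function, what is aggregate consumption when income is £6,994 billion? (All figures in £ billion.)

C = 7406.42

MPS = ΔS/ΔY = (-568.66 − (-653.01))/(4762 − 3557) = 84.35/1205 = 0.07
MPC = 1 − MPS = 0.93
Autonomous saving = -653.01 − 0.07(3557) = -902, so a = 902
C = 902 + 0.93(6994) = 902 + 6504.42 = 7406.42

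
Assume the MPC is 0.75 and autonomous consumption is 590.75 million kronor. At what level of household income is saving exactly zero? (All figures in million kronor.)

Y = 2363

At break-even, C = Y: 590.75 + 0.75Y = Y
0.25Y = 590.75, so Y = 590.75/0.25 = 2363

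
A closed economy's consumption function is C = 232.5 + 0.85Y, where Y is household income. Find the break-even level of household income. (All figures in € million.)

Y = 1550

At break-even, C = Y: 232.5 + 0.85Y = Y
0.15Y = 232.5, so Y = 232.5/0.15 = 1550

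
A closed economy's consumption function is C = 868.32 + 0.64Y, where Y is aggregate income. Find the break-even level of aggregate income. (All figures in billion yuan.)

Y = 2412

At break-even, C = Y: 868.32 + 0.64Y = Y
0.36Y = 868.32, so Y = 868.32/0.36 = 2412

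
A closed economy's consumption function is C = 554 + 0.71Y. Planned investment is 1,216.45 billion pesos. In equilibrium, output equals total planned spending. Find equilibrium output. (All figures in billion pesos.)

Y = 6105

Y = C + I = 554 + 0.71Y + 1216.45
Y − 0.71Y = 1770.45
0.29Y = 1770.45, so Y = 1770.45/0.29 = 6105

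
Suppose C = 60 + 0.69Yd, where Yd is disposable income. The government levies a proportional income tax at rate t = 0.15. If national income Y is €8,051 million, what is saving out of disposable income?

Yd = (1 − 0.15)(8051) = 0.85(8051) = 6843.35
C = 60 + 0.69(6843.35) = 60 + 4721.9115 = 4781.9115
S = Yd − C = 6843.35 − 4781.9115 = 2061.4385

S = 2061.4385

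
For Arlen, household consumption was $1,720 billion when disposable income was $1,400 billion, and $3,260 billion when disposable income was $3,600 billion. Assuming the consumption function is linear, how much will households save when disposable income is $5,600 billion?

MPC = (3260 − 1720)/(3600 − 1400) = 1540/2200 = 0.7
a = 1720 − 0.7(1400) = 1720 − 980 = 740
C = 740 + 0.7(5600) = 4660
S = 5600 − 4660 = 940

S = 940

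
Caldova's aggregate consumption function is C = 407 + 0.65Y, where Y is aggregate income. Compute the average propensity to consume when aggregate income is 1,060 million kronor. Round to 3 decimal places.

C = 407 + 0.65(1060) = 1096
APC = C/Y = 1096/1060 = 1.034

APC = 1.034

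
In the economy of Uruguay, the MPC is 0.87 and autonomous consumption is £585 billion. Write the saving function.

S = Y − C = Y − (585 + 0.87Y) = -585 + (1 − 0.87)Y

S = -585 + 0.13Y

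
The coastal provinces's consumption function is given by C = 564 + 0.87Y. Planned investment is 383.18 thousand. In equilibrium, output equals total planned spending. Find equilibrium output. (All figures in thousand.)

Y = 7286

Y = C + I = 564 + 0.87Y + 383.18
Y − 0.87Y = 947.18
0.13Y = 947.18, so Y = 947.18/0.13 = 7286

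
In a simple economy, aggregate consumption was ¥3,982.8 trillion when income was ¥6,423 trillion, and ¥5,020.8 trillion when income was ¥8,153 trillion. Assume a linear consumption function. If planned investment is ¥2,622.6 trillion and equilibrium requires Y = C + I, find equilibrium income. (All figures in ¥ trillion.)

MPC = (5020.8 − 3982.8)/(8153 − 6423) = 1038/1730 = 0.6
a = 3982.8 − 0.6(6423) = 129
Equilibrium: Y = 129 + 0.6Y + 2622.6
0.4Y = 2751.6, so Y = 2751.6/0.4 = 6879

Y = 6879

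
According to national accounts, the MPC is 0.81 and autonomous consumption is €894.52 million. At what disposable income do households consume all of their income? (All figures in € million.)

At break-even, C = Y: 894.52 + 0.81Y = Y
0.19Y = 894.52, so Y = 894.52/0.19 = 4708

Y = 4708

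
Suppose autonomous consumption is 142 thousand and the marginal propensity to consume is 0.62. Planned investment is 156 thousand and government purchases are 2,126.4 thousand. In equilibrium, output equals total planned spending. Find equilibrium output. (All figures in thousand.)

Y = C + I + G = 142 + 0.62Y + 156 + 2126.4
Y − 0.62Y = 2424.4
0.38Y = 2424.4, so Y = 2424.4/0.38 = 6380

Y = 6380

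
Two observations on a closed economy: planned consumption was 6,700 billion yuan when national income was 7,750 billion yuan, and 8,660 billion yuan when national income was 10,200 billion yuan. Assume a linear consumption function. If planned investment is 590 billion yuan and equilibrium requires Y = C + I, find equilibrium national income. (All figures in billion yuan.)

MPC = (8660 − 6700)/(10200 − 7750) = 1960/2450 = 0.8
a = 6700 − 0.8(7750) = 500
Equilibrium: Y = 500 + 0.8Y + 590
0.2Y = 1090, so Y = 1090/0.2 = 5450

Y = 5450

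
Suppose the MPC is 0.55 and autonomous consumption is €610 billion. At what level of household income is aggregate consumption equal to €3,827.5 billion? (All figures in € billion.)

610 + 0.55Y = 3827.5
0.55Y = 3217.5, so Y = 3217.5/0.55 = 5850

Y = 5850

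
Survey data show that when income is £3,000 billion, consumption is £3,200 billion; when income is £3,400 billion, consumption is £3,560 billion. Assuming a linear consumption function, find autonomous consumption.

MPC = ΔC/ΔY = (3560 − 3200)/(3400 − 3000) = 360/400 = 0.9
a = C − MPC·Y = 3200 − 0.9(3000) = 3200 − 2700 = 500

a = 500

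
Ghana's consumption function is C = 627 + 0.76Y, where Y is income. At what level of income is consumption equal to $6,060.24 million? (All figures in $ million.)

Y = 7149

627 + 0.76Y = 6060.24
0.76Y = 5433.24, so Y = 5433.24/0.76 = 7149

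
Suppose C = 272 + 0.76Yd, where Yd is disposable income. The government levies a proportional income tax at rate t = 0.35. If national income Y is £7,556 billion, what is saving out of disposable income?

S = 906.736

Yd = (1 − 0.35)(7556) = 0.65(7556) = 4911.4
C = 272 + 0.76(4911.4) = 272 + 3732.664 = 4004.664
S = Yd − C = 4911.4 − 4004.664 = 906.736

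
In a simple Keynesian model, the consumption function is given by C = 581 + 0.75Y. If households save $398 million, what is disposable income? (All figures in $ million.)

S = Y − C = -581 + 0.25Y
-581 + 0.25Y = 398, so 0.25Y = 979 and Y = 3916

Y = 3916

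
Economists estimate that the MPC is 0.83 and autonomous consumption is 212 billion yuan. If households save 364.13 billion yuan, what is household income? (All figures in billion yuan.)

S = Y − C = -212 + 0.17Y
-212 + 0.17Y = 364.13, so 0.17Y = 576.13 and Y = 3389

Y = 3389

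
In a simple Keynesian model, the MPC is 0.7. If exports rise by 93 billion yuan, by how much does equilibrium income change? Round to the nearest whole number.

The multiplier is 1/(1 − MPC) = 1/0.3.
ΔY = 93/0.3 = 310.00 ≈ 310

ΔY ≈ 310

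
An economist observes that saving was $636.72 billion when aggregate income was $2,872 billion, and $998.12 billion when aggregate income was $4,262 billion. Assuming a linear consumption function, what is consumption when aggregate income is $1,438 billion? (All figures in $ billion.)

C = 1174.12

MPS = ΔS/ΔY = (998.12 − 636.72)/(4262 − 2872) = 361.4/1390 = 0.26
MPC = 1 − MPS = 0.74
Autonomous saving = 636.72 − 0.26(2872) = -110, so a = 110
C = 110 + 0.74(1438) = 110 + 1064.12 = 1174.12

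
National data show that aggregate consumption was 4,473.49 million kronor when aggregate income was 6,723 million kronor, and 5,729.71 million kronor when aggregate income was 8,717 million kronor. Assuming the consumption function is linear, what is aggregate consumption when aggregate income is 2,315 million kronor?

C = 1696.45

MPC = (5729.71 − 4473.49)/(8717 − 6723) = 1256.22/1994 = 0.63
a = 4473.49 − 0.63(6723) = 4473.49 − 4235.49 = 238
C = 238 + 0.63(2315) = 238 + 1458.45 = 1696.45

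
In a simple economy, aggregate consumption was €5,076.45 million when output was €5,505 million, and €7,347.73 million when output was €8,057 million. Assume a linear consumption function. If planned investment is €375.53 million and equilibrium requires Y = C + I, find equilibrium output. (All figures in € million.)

Y = 5023

MPC = (7347.73 − 5076.45)/(8057 − 5505) = 2271.28/2552 = 0.89
a = 5076.45 − 0.89(5505) = 177
Equilibrium: Y = 177 + 0.89Y + 375.53
0.11Y = 552.53, so Y = 552.53/0.11 = 5023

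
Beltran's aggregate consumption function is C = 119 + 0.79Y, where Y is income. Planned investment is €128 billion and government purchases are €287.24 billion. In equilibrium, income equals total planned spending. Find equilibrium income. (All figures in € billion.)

Y = 2544

Y = C + I + G = 119 + 0.79Y + 128 + 287.24
Y − 0.79Y = 534.24
0.21Y = 534.24, so Y = 534.24/0.21 = 2544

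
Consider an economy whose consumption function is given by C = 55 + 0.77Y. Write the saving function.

S = -55 + 0.23Y

S = Y − C = Y − (55 + 0.77Y) = -55 + (1 − 0.77)Y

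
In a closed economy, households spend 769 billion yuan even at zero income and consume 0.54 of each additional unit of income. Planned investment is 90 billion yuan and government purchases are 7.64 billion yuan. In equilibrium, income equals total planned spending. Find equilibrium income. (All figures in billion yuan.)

Y = C + I + G = 769 + 0.54Y + 90 + 7.64
Y − 0.54Y = 866.64
0.46Y = 866.64, so Y = 866.64/0.46 = 1884

Y = 1884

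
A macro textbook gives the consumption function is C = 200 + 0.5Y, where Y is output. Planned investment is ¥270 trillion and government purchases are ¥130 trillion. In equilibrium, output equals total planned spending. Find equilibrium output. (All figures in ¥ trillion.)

Y = C + I + G = 200 + 0.5Y + 270 + 130
Y − 0.5Y = 600
0.5Y = 600, so Y = 600/0.5 = 1200

Y = 1200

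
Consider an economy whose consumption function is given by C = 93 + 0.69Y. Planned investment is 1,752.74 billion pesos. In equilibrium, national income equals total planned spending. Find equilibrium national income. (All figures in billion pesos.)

Y = C + I = 93 + 0.69Y + 1752.74
Y − 0.69Y = 1845.74
0.31Y = 1845.74, so Y = 1845.74/0.31 = 5954

Y = 5954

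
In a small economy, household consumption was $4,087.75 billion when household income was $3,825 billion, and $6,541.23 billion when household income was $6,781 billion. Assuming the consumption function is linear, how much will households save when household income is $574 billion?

S = -815.42

MPC = (6541.23 − 4087.75)/(6781 − 3825) = 2453.48/2956 = 0.83
a = 4087.75 − 0.83(3825) = 4087.75 − 3174.75 = 913
C = 913 + 0.83(574) = 1389.42
S = 574 − 1389.42 = -815.42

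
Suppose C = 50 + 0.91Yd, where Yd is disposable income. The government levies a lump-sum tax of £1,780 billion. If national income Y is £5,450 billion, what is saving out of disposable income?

Yd = Y − T = 5450 − 1780 = 3670
C = 50 + 0.91(3670) = 50 + 3339.7 = 3389.7
S = Yd − C = 3670 − 3389.7 = 280.3

S = 280.3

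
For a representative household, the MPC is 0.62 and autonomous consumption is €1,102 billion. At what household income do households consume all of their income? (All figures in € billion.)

At break-even, C = Y: 1102 + 0.62Y = Y
0.38Y = 1102, so Y = 1102/0.38 = 2900

Y = 2900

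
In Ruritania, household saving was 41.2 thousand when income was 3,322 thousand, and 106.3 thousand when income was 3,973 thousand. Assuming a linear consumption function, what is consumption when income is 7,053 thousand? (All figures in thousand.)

MPS = ΔS/ΔY = (106.3 − 41.2)/(3973 − 3322) = 65.1/651 = 0.1
MPC = 1 − MPS = 0.9
Autonomous saving = 41.2 − 0.1(3322) = -291, so a = 291
C = 291 + 0.9(7053) = 291 + 6347.7 = 6638.7

C = 6638.7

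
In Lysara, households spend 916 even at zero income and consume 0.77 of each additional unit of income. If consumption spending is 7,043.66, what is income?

916 + 0.77Y = 7043.66
0.77Y = 6127.66, so Y = 6127.66/0.77 = 7958

Y = 7958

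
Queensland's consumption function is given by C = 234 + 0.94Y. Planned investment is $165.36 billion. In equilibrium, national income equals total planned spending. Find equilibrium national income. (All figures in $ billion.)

Y = C + I = 234 + 0.94Y + 165.36
Y − 0.94Y = 399.36
0.06Y = 399.36, so Y = 399.36/0.06 = 6656

Y = 6656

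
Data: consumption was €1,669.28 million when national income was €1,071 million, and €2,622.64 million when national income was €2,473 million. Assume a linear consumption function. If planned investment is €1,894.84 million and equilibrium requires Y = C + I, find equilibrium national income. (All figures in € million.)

Y = 8862

MPC = (2622.64 − 1669.28)/(2473 − 1071) = 953.36/1402 = 0.68
a = 1669.28 − 0.68(1071) = 941
Equilibrium: Y = 941 + 0.68Y + 1894.84
0.32Y = 2835.84, so Y = 2835.84/0.32 = 8862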